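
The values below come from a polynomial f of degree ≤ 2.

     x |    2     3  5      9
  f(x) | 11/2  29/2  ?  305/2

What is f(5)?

89/2

The 3 known points determine the degree-2 polynomial uniquely.
Write f(x) = ax^2 + bx + c. Substituting each data point gives a linear system:
  4a + 2b + c = 11/2
  9a + 3b + c = 29/2
  81a + 9b + c = 305/2
Solving the system yields a = 2, b = -1, c = -1/2.
So f(x) = 2x^2 - x - 1/2.
Then f(5) = 89/2.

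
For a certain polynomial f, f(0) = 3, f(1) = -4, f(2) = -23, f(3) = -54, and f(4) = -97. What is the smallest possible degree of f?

Forward differences of the values at n = 0, 1, 2, 3, 4:
  f  : 3  -4  -23  -54  -97
  Δ  : -7  -19  -31  -43
  Δ^2: -12  -12  -12
  Δ^3: 0  0
  Δ^4: 0
The second differences are constant (-12) and nonzero, while all higher differences vanish, so the minimal degree is 2.

2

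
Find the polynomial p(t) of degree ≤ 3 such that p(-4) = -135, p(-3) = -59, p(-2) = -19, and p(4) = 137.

p(t) = 2t^3 + 2t + 1

Write p(t) = at^3 + bt^2 + ct + d. Substituting each data point gives a linear system:
  -64a + 16b - 4c + d = -135
  -27a + 9b - 3c + d = -59
  -8a + 4b - 2c + d = -19
  64a + 16b + 4c + d = 137
Solving the system yields a = 2, b = 0, c = 2, d = 1.
So p(t) = 2t^3 + 2t + 1.
Check: p(-4) = -135. ✓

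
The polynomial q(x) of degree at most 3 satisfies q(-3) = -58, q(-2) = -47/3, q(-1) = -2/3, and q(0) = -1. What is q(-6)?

-469

Forward differences of the values at x = -3, -2, -1, 0:
  q  : -58  -47/3  -2/3  -1
  Δ  : 127/3  15  -1/3
  Δ^2: -82/3  -46/3
  Δ^3: 12
The third differences are constant, confirming degree 3.
Interpolating (Newton forward form) and evaluating at x = -6 gives q(-6) = -469.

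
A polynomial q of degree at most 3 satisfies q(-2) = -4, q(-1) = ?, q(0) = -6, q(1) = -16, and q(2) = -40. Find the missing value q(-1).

-4

On equispaced nodes a degree-3 polynomial has vanishing fourth forward difference, so
  q(-2) - 4·q(-1) + 6·q(0) - 4·q(1) + q(2) = 0.
Substituting the known values and solving for q(-1):
  -4·q(-1) = 16
  q(-1) = -4.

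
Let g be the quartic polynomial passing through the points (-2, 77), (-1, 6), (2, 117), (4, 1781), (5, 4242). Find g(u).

Write g(u) = au^4 + bu^3 + cu^2 + du + e. Substituting each data point gives a linear system:
  16a - 8b + 4c - 2d + e = 77
  a - b + c - d + e = 6
  16a + 8b + 4c + 2d + e = 117
  256a + 64b + 16c + 4d + e = 1781
  625a + 125b + 25c + 5d + e = 4242
Solving the system yields a = 6, b = 4, c = 1, d = -6, e = -3.
So g(u) = 6u^4 + 4u^3 + u^2 - 6u - 3.
Check: g(-1) = 6. ✓

g(u) = 6u^4 + 4u^3 + u^2 - 6u - 3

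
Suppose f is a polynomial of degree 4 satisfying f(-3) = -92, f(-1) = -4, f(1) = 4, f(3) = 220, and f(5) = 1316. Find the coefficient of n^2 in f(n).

-2

Write f(n) = an^4 + bn^3 + cn^2 + dn + e. Substituting each data point gives a linear system:
  81a - 27b + 9c - 3d + e = -92
  a - b + c - d + e = -4
  a + b + c + d + e = 4
  81a + 27b + 9c + 3d + e = 220
  625a + 125b + 25c + 5d + e = 1316
Solving the system yields a = 1, b = 6, c = -2, d = -2, e = 1.
So f(n) = n^4 + 6n^3 - 2n^2 - 2n + 1.
The coefficient of n^2 is -2.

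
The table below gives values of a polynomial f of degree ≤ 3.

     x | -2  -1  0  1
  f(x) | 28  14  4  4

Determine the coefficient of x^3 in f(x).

Write f(x) = ax^3 + bx^2 + cx + d. Substituting each data point gives a linear system:
  -8a + 4b - 2c + d = 28
  -a + b - c + d = 14
  d = 4
  a + b + c + d = 4
Solving the system yields a = 1, b = 5, c = -6, d = 4.
So f(x) = x^3 + 5x^2 - 6x + 4.
The leading coefficient is 1.

1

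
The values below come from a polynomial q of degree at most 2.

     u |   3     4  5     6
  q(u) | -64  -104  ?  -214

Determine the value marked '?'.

-154

The 3 known points determine the degree-2 polynomial uniquely.
Write q(u) = au^2 + bu + c. Substituting each data point gives a linear system:
  9a + 3b + c = -64
  16a + 4b + c = -104
  36a + 6b + c = -214
Solving the system yields a = -5, b = -5, c = -4.
So q(u) = -5u^2 - 5u - 4.
Then q(5) = -154.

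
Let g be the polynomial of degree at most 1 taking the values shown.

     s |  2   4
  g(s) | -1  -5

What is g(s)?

g(s) = -2s + 3

Write g(s) = as + b. Substituting each data point gives a linear system:
  2a + b = -1
  4a + b = -5
Solving the system yields a = -2, b = 3.
So g(s) = -2s + 3.
Check: g(4) = -5. ✓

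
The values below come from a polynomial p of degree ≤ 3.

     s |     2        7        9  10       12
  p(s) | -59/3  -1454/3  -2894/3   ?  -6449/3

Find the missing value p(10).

-3875/3

The 4 known points determine the degree-3 polynomial uniquely.
Write p(s) = as^3 + bs^2 + cs + d. Substituting each data point gives a linear system:
  8a + 4b + 2c + d = -59/3
  343a + 49b + 7c + d = -1454/3
  729a + 81b + 9c + d = -2894/3
  1728a + 144b + 12c + d = -6449/3
Solving the system yields a = -1, b = -3, c = 1, d = -5/3.
So p(s) = -s^3 - 3s^2 + s - 5/3.
Then p(10) = -3875/3.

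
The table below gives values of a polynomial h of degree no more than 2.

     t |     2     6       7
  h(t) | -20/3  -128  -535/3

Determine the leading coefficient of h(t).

Write h(t) = at^2 + bt + c. Substituting each data point gives a linear system:
  4a + 2b + c = -20/3
  36a + 6b + c = -128
  49a + 7b + c = -535/3
Solving the system yields a = -4, b = 5/3, c = 6.
So h(t) = -4t^2 + (5/3)t + 6.
The leading coefficient is -4.

-4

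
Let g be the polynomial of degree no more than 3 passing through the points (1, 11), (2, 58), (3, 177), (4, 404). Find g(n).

Write g(n) = an^3 + bn^2 + cn + d. Substituting each data point gives a linear system:
  a + b + c + d = 11
  8a + 4b + 2c + d = 58
  27a + 9b + 3c + d = 177
  64a + 16b + 4c + d = 404
Solving the system yields a = 6, b = 0, c = 5, d = 0.
So g(n) = 6n^3 + 5n.
Check: g(3) = 177. ✓

g(n) = 6n^3 + 5n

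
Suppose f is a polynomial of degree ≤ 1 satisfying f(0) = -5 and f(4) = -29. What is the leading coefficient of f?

-6

Write f(t) = at + b. Substituting each data point gives a linear system:
  b = -5
  4a + b = -29
Solving the system yields a = -6, b = -5.
So f(t) = -6t - 5.
The leading coefficient is -6.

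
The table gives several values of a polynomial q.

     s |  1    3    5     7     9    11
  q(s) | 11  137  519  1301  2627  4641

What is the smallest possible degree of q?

3

Forward differences of the values at s = 1, 3, 5, 7, 9, 11:
  q  : 11  137  519  1301  2627  4641
  Δ  : 126  382  782  1326  2014
  Δ^2: 256  400  544  688
  Δ^3: 144  144  144
  Δ^4: 0  0
  Δ^5: 0
The third differences are constant (144) and nonzero, while all higher differences vanish, so the minimal degree is 3.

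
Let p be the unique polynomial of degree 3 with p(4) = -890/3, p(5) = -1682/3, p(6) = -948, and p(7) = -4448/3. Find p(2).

Forward differences of the values at s = 4, 5, 6, 7:
  p  : -890/3  -1682/3  -948  -4448/3
  Δ  : -264  -1162/3  -1604/3
  Δ^2: -370/3  -442/3
  Δ^3: -24
The third differences are constant, confirming degree 3.
Interpolating (Newton forward form) and evaluating at s = 2 gives p(2) = -128/3.

-128/3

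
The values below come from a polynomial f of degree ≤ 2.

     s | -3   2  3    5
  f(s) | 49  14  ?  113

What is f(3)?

37

The 3 known points determine the degree-2 polynomial uniquely.
Write f(s) = as^2 + bs + c. Substituting each data point gives a linear system:
  9a - 3b + c = 49
  4a + 2b + c = 14
  25a + 5b + c = 113
Solving the system yields a = 5, b = -2, c = -2.
So f(s) = 5s² - 2s - 2.
Then f(3) = 37.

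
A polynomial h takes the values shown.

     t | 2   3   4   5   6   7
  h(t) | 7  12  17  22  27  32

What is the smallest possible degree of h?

1

Forward differences of the values at t = 2, 3, 4, 5, 6, 7:
  h  : 7  12  17  22  27  32
  Δ  : 5  5  5  5  5
  Δ^2: 0  0  0  0
  Δ^3: 0  0  0
  Δ^4: 0  0
  Δ^5: 0
The first differences are constant (5) and nonzero, while all higher differences vanish, so the minimal degree is 1.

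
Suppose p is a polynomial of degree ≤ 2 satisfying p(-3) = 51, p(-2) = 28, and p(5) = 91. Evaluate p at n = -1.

13

Write p(n) = an^2 + bn + c. Substituting each data point gives a linear system:
  9a - 3b + c = 51
  4a - 2b + c = 28
  25a + 5b + c = 91
Solving the system yields a = 4, b = -3, c = 6.
So p(n) = 4n² - 3n + 6.
Then p(-1) = 13.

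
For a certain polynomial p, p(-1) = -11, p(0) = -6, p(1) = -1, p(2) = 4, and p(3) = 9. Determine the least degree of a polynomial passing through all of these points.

1

Forward differences of the values at u = -1, 0, 1, 2, 3:
  p  : -11  -6  -1  4  9
  Δ  : 5  5  5  5
  Δ^2: 0  0  0
  Δ^3: 0  0
  Δ^4: 0
The first differences are constant (5) and nonzero, while all higher differences vanish, so the minimal degree is 1.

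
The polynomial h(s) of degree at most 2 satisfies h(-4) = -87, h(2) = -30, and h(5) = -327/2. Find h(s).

h(s) = -6s^2 - (5/2)s - 1

Write h(s) = as^2 + bs + c. Substituting each data point gives a linear system:
  16a - 4b + c = -87
  4a + 2b + c = -30
  25a + 5b + c = -327/2
Solving the system yields a = -6, b = -5/2, c = -1.
So h(s) = -6s^2 - (5/2)s - 1.
Check: h(2) = -30. ✓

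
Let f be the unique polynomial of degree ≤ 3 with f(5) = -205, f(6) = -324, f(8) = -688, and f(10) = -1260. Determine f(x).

Using the Lagrange interpolation formula with nodes 5, 6, 8, 10:
  L_0(x) = (x - 6)(x - 8)(x - 10) / -15
  L_1(x) = (x - 5)(x - 8)(x - 10) / 8
  L_2(x) = (x - 5)(x - 6)(x - 10) / -12
  L_3(x) = (x - 5)(x - 6)(x - 8) / 40
Then f(x) = -205·L_0(x) - 324·L_1(x) - 688·L_2(x) - 1260·L_3(x).
Expanding and collecting terms gives f(x) = -x^3 - 2x^2 - 6x.
Check: f(6) = -324. ✓

f(x) = -x^3 - 2x^2 - 6x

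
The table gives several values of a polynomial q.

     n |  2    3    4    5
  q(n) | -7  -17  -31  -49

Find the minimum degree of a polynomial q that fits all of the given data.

2

Forward differences of the values at n = 2, 3, 4, 5:
  q  : -7  -17  -31  -49
  Δ  : -10  -14  -18
  Δ^2: -4  -4
  Δ^3: 0
The second differences are constant (-4) and nonzero, while all higher differences vanish, so the minimal degree is 2.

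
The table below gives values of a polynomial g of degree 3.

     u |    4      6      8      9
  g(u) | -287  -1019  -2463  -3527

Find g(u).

g(u) = -5u^3 + u^2 + 4u + 1

Write g(u) = au^3 + bu^2 + cu + d. Substituting each data point gives a linear system:
  64a + 16b + 4c + d = -287
  216a + 36b + 6c + d = -1019
  512a + 64b + 8c + d = -2463
  729a + 81b + 9c + d = -3527
Solving the system yields a = -5, b = 1, c = 4, d = 1.
So g(u) = -5u^3 + u^2 + 4u + 1.
Check: g(8) = -2463. ✓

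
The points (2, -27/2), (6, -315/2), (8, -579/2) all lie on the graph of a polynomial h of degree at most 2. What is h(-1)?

-21/2

Using the Lagrange interpolation formula with nodes 2, 6, 8:
  L_0(x) = (x - 6)(x - 8) / 24
  L_1(x) = (x - 2)(x - 8) / -8
  L_2(x) = (x - 2)(x - 6) / 12
Then h(x) = -27/2·L_0(x) - 315/2·L_1(x) - 579/2·L_2(x).
Expanding and collecting terms gives h(x) = -5x^2 + 4x - 3/2.
Evaluating at x = -1: h(-1) = -21/2.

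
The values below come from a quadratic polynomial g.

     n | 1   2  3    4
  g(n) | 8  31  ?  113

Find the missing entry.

66

On equispaced nodes a degree-2 polynomial has vanishing third forward difference, so
  - g(1) + 3·g(2) - 3·g(3) + g(4) = 0.
Substituting the known values and solving for g(3):
  -3·g(3) = -198
  g(3) = 66.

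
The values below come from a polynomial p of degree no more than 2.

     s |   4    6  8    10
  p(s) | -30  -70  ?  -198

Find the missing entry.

On equispaced nodes a degree-2 polynomial has vanishing third forward difference, so
  - p(4) + 3·p(6) - 3·p(8) + p(10) = 0.
Substituting the known values and solving for p(8):
  -3·p(8) = 378
  p(8) = -126.

-126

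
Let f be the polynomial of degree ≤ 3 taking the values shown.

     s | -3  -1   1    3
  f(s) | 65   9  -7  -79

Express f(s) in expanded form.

f(s) = -2s^3 - s^2 - 6s + 2

Write f(s) = as^3 + bs^2 + cs + d. Substituting each data point gives a linear system:
  -27a + 9b - 3c + d = 65
  -a + b - c + d = 9
  a + b + c + d = -7
  27a + 9b + 3c + d = -79
Solving the system yields a = -2, b = -1, c = -6, d = 2.
So f(s) = -2s^3 - s^2 - 6s + 2.
Check: f(-3) = 65. ✓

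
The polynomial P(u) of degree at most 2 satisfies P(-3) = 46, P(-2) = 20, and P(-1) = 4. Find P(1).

Using the Lagrange interpolation formula with nodes -3, -2, -1:
  L_0(u) = (u + 2)(u + 1) / 2
  L_1(u) = (u + 3)(u + 1) / -1
  L_2(u) = (u + 3)(u + 2) / 2
Then P(u) = 46·L_0(u) + 20·L_1(u) + 4·L_2(u).
Expanding and collecting terms gives P(u) = 5u² - u - 2.
Evaluating at u = 1: P(1) = 2.

2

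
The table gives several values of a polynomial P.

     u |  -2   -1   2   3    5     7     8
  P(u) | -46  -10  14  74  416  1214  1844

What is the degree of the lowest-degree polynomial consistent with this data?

3

Divided differences on the nodes -2, -1, 2, 3, 5, 7, 8:
  order 0: -46  -10  14  74  416  1214  1844
  order 1: 36  8  60  171  399  630
  order 2: -7  13  37  57  77
  order 3: 4  4  4  4
  order 4: 0  0  0
  order 5: 0  0
  order 6: 0
The order-3 divided differences are all 4 (nonzero) and every higher order vanishes, so the data lies on a polynomial of degree exactly 3.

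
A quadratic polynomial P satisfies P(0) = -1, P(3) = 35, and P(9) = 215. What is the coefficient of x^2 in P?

2

Write P(x) = ax^2 + bx + c. Substituting each data point gives a linear system:
  c = -1
  9a + 3b + c = 35
  81a + 9b + c = 215
Solving the system yields a = 2, b = 6, c = -1.
So P(x) = 2x² + 6x - 1.
The leading coefficient is 2.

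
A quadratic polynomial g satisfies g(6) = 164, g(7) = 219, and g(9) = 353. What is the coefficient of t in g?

Write g(t) = at^2 + bt + c. Substituting each data point gives a linear system:
  36a + 6b + c = 164
  49a + 7b + c = 219
  81a + 9b + c = 353
Solving the system yields a = 4, b = 3, c = 2.
So g(t) = 4t² + 3t + 2.
The coefficient of t is 3.

3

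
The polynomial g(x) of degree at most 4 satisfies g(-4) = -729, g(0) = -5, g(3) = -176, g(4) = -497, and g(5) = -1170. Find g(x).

Write g(x) = ax^4 + bx^3 + cx^2 + dx + e. Substituting each data point gives a linear system:
  256a - 64b + 16c - 4d + e = -729
  e = -5
  81a + 27b + 9c + 3d + e = -176
  256a + 64b + 16c + 4d + e = -497
  625a + 125b + 25c + 5d + e = -1170
Solving the system yields a = -2, b = 2, c = -6, d = -3, e = -5.
So g(x) = -2x^4 + 2x^3 - 6x^2 - 3x - 5.
Check: g(-4) = -729. ✓

g(x) = -2x^4 + 2x^3 - 6x^2 - 3x - 5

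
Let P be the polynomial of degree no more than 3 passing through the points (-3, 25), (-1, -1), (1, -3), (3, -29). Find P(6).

Forward differences of the values at n = -3, -1, 1, 3:
  P  : 25  -1  -3  -29
  Δ  : -26  -2  -26
  Δ^2: 24  -24
  Δ^3: -48
The third differences are constant, confirming degree 3.
Interpolating (Newton forward form) and evaluating at n = 6 gives P(6) = -218.

-218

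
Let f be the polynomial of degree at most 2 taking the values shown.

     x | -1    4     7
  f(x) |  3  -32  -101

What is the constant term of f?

4

Write f(x) = ax^2 + bx + c. Substituting each data point gives a linear system:
  a - b + c = 3
  16a + 4b + c = -32
  49a + 7b + c = -101
Solving the system yields a = -2, b = -1, c = 4.
So f(x) = -2x² - x + 4.
The constant term is 4.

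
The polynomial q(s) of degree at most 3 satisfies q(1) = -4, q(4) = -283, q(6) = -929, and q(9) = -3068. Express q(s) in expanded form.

Using the Lagrange interpolation formula with nodes 1, 4, 6, 9:
  L_0(s) = (s - 4)(s - 6)(s - 9) / -120
  L_1(s) = (s - 1)(s - 6)(s - 9) / 30
  L_2(s) = (s - 1)(s - 4)(s - 9) / -30
  L_3(s) = (s - 1)(s - 4)(s - 6) / 120
Then q(s) = -4·L_0(s) - 283·L_1(s) - 929·L_2(s) - 3068·L_3(s).
Expanding and collecting terms gives q(s) = -4s³ - 2s² + s + 1.
Check: q(6) = -929. ✓

q(s) = -4s^3 - 2s^2 + s + 1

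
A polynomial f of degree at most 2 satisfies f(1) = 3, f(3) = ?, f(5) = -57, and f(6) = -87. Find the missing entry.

-15

The 3 known points determine the degree-2 polynomial uniquely.
Write f(n) = an^2 + bn + c. Substituting each data point gives a linear system:
  a + b + c = 3
  25a + 5b + c = -57
  36a + 6b + c = -87
Solving the system yields a = -3, b = 3, c = 3.
So f(n) = -3n^2 + 3n + 3.
Then f(3) = -15.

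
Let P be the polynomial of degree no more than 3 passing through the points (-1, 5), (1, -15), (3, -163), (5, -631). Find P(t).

Write P(t) = at^3 + bt^2 + ct + d. Substituting each data point gives a linear system:
  -a + b - c + d = 5
  a + b + c + d = -15
  27a + 9b + 3c + d = -163
  125a + 25b + 5c + d = -631
Solving the system yields a = -4, b = -4, c = -6, d = -1.
So P(t) = -4t³ - 4t² - 6t - 1.
Check: P(-1) = 5. ✓

P(t) = -4t^3 - 4t^2 - 6t - 1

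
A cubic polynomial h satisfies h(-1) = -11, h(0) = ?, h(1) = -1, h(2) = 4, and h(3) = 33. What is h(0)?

0

On equispaced nodes a degree-3 polynomial has vanishing fourth forward difference, so
  h(-1) - 4·h(0) + 6·h(1) - 4·h(2) + h(3) = 0.
Substituting the known values and solving for h(0):
  -4·h(0) = 0
  h(0) = 0.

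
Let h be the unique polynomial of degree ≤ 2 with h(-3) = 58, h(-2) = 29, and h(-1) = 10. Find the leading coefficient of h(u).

5

Write h(u) = au^2 + bu + c. Substituting each data point gives a linear system:
  9a - 3b + c = 58
  4a - 2b + c = 29
  a - b + c = 10
Solving the system yields a = 5, b = -4, c = 1.
So h(u) = 5u^2 - 4u + 1.
The leading coefficient is 5.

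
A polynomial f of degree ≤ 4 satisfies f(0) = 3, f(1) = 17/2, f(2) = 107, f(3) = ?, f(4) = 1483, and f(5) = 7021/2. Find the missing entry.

987/2

On equispaced nodes a degree-4 polynomial has vanishing fifth forward difference, so
  - f(0) + 5·f(1) - 10·f(2) + 10·f(3) - 5·f(4) + f(5) = 0.
Substituting the known values and solving for f(3):
  10·f(3) = 4935
  f(3) = 987/2.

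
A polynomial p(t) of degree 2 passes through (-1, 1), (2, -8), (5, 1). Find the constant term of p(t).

-4

Write p(t) = at^2 + bt + c. Substituting each data point gives a linear system:
  a - b + c = 1
  4a + 2b + c = -8
  25a + 5b + c = 1
Solving the system yields a = 1, b = -4, c = -4.
So p(t) = t^2 - 4t - 4.
The constant term is -4.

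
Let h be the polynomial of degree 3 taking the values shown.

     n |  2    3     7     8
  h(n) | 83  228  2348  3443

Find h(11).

Write h(n) = an^3 + bn^2 + cn + d. Substituting each data point gives a linear system:
  8a + 4b + 2c + d = 83
  27a + 9b + 3c + d = 228
  343a + 49b + 7c + d = 2348
  512a + 64b + 8c + d = 3443
Solving the system yields a = 6, b = 5, c = 6, d = 3.
So h(n) = 6n³ + 5n² + 6n + 3.
Then h(11) = 8660.

8660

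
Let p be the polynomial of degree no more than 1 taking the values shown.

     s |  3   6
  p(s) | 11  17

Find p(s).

p(s) = 2s + 5

Write p(s) = as + b. Substituting each data point gives a linear system:
  3a + b = 11
  6a + b = 17
Solving the system yields a = 2, b = 5.
So p(s) = 2s + 5.
Check: p(6) = 17. ✓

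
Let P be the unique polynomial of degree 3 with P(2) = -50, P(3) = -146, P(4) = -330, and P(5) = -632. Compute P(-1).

10

Using the Lagrange interpolation formula with nodes 2, 3, 4, 5:
  L_0(u) = (u - 3)(u - 4)(u - 5) / -6
  L_1(u) = (u - 2)(u - 4)(u - 5) / 2
  L_2(u) = (u - 2)(u - 3)(u - 5) / -2
  L_3(u) = (u - 2)(u - 3)(u - 4) / 6
Then P(u) = -50·L_0(u) - 146·L_1(u) - 330·L_2(u) - 632·L_3(u).
Expanding and collecting terms gives P(u) = -5u³ + u² - 6u - 2.
Evaluating at u = -1: P(-1) = 10.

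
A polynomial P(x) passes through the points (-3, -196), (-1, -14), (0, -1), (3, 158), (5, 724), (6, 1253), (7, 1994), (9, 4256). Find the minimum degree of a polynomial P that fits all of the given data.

Divided differences on the nodes -3, -1, 0, 3, 5, 6, 7, 9:
  order 0: -196  -14  -1  158  724  1253  1994  4256
  order 1: 91  13  53  283  529  741  1131
  order 2: -26  10  46  82  106  130
  order 3: 6  6  6  6  6
  order 4: 0  0  0  0
  order 5: 0  0  0
  order 6: 0  0
  order 7: 0
The order-3 divided differences are all 6 (nonzero) and every higher order vanishes, so the data lies on a polynomial of degree exactly 3.

3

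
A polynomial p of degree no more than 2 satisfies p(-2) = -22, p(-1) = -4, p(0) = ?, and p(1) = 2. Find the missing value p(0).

On equispaced nodes a degree-2 polynomial has vanishing third forward difference, so
  - p(-2) + 3·p(-1) - 3·p(0) + p(1) = 0.
Substituting the known values and solving for p(0):
  -3·p(0) = -12
  p(0) = 4.

4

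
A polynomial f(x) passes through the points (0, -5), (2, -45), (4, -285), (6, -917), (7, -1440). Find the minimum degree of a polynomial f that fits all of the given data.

Divided differences on the nodes 0, 2, 4, 6, 7:
  order 0: -5  -45  -285  -917  -1440
  order 1: -20  -120  -316  -523
  order 2: -25  -49  -69
  order 3: -4  -4
  order 4: 0
The order-3 divided differences are all -4 (nonzero) and every higher order vanishes, so the data lies on a polynomial of degree exactly 3.

3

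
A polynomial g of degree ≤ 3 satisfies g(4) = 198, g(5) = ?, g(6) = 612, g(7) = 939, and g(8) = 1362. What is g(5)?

369

The 4 known points determine the degree-3 polynomial uniquely.
Write g(u) = au^3 + bu^2 + cu + d. Substituting each data point gives a linear system:
  64a + 16b + 4c + d = 198
  216a + 36b + 6c + d = 612
  343a + 49b + 7c + d = 939
  512a + 64b + 8c + d = 1362
Solving the system yields a = 2, b = 6, c = -5, d = -6.
So g(u) = 2u³ + 6u² - 5u - 6.
Then g(5) = 369.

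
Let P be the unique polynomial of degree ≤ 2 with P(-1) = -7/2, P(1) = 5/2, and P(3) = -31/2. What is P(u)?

Using the Lagrange interpolation formula with nodes -1, 1, 3:
  L_0(u) = (u - 1)(u - 3) / 8
  L_1(u) = (u + 1)(u - 3) / -4
  L_2(u) = (u + 1)(u - 1) / 8
Then P(u) = -7/2·L_0(u) + 5/2·L_1(u) - 31/2·L_2(u).
Expanding and collecting terms gives P(u) = -3u^2 + 3u + 5/2.
Check: P(3) = -31/2. ✓

P(u) = -3u^2 + 3u + 5/2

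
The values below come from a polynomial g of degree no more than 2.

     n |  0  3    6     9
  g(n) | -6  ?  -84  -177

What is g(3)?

On equispaced nodes a degree-2 polynomial has vanishing third forward difference, so
  - g(0) + 3·g(3) - 3·g(6) + g(9) = 0.
Substituting the known values and solving for g(3):
  3·g(3) = -81
  g(3) = -27.

-27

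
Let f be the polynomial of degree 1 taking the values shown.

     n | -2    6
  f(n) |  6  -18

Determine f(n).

f(n) = -3n

Write f(n) = an + b. Substituting each data point gives a linear system:
  -2a + b = 6
  6a + b = -18
Solving the system yields a = -3, b = 0.
So f(n) = -3n.
Check: f(-2) = 6. ✓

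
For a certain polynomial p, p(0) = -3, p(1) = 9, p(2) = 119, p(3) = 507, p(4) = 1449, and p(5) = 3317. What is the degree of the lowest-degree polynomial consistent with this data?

4

Forward differences of the values at t = 0, 1, 2, 3, 4, 5:
  p  : -3  9  119  507  1449  3317
  Δ  : 12  110  388  942  1868
  Δ^2: 98  278  554  926
  Δ^3: 180  276  372
  Δ^4: 96  96
  Δ^5: 0
The fourth differences are constant (96) and nonzero, while all higher differences vanish, so the minimal degree is 4.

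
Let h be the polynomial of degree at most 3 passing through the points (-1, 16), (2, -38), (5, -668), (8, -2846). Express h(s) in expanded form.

Write h(s) = as^3 + bs^2 + cs + d. Substituting each data point gives a linear system:
  -a + b - c + d = 16
  8a + 4b + 2c + d = -38
  125a + 25b + 5c + d = -668
  512a + 64b + 8c + d = -2846
Solving the system yields a = -6, b = 4, c = -4, d = 2.
So h(s) = -6s^3 + 4s^2 - 4s + 2.
Check: h(2) = -38. ✓

h(s) = -6s^3 + 4s^2 - 4s + 2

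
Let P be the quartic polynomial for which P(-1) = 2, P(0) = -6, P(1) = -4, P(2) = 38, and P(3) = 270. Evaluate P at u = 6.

Write P(u) = au^4 + bu^3 + cu^2 + du + e. Substituting each data point gives a linear system:
  a - b + c - d + e = 2
  e = -6
  a + b + c + d + e = -4
  16a + 8b + 4c + 2d + e = 38
  81a + 27b + 9c + 3d + e = 270
Solving the system yields a = 5, b = -5, c = 0, d = 2, e = -6.
So P(u) = 5u^4 - 5u^3 + 2u - 6.
Then P(6) = 5406.

5406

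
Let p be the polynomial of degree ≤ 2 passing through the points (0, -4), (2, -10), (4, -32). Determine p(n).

p(n) = -2n^2 + n - 4

Write p(n) = an^2 + bn + c. Substituting each data point gives a linear system:
  c = -4
  4a + 2b + c = -10
  16a + 4b + c = -32
Solving the system yields a = -2, b = 1, c = -4.
So p(n) = -2n^2 + n - 4.
Check: p(4) = -32. ✓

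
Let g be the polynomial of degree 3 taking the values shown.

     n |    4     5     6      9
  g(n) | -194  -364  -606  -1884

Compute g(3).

Write g(n) = an^3 + bn^2 + cn + d. Substituting each data point gives a linear system:
  64a + 16b + 4c + d = -194
  125a + 25b + 5c + d = -364
  216a + 36b + 6c + d = -606
  729a + 81b + 9c + d = -1884
Solving the system yields a = -2, b = -6, c = 6, d = 6.
So g(n) = -2n³ - 6n² + 6n + 6.
Then g(3) = -84.

-84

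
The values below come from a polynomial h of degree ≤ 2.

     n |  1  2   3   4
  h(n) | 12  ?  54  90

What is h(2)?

On equispaced nodes a degree-2 polynomial has vanishing third forward difference, so
  - h(1) + 3·h(2) - 3·h(3) + h(4) = 0.
Substituting the known values and solving for h(2):
  3·h(2) = 84
  h(2) = 28.

28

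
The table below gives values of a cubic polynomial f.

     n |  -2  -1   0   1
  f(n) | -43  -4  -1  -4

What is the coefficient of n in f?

Write f(n) = an^3 + bn^2 + cn + d. Substituting each data point gives a linear system:
  -8a + 4b - 2c + d = -43
  -a + b - c + d = -4
  d = -1
  a + b + c + d = -4
Solving the system yields a = 5, b = -3, c = -5, d = -1.
So f(n) = 5n^3 - 3n^2 - 5n - 1.
The coefficient of n is -5.

-5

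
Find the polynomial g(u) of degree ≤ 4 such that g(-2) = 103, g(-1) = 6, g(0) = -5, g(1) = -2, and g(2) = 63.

Using the Lagrange interpolation formula with nodes -2, -1, 0, 1, 2:
  L_0(u) = (u + 1)u(u - 1)(u - 2) / 24
  L_1(u) = (u + 2)u(u - 1)(u - 2) / -6
  L_2(u) = (u + 2)(u + 1)(u - 1)(u - 2) / 4
  L_3(u) = (u + 2)(u + 1)u(u - 2) / -6
  L_4(u) = (u + 2)(u + 1)u(u - 1) / 24
Then g(u) = 103·L_0(u) + 6·L_1(u) - 5·L_2(u) - 2·L_3(u) + 63·L_4(u).
Expanding and collecting terms gives g(u) = 5u^4 - 2u^3 + 2u^2 - 2u - 5.
Check: g(-2) = 103. ✓

g(u) = 5u^4 - 2u^3 + 2u^2 - 2u - 5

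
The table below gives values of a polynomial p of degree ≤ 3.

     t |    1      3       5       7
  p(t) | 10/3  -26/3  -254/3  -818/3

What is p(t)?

p(t) = -t^3 + t^2 + 3t + 1/3

Write p(t) = at^3 + bt^2 + ct + d. Substituting each data point gives a linear system:
  a + b + c + d = 10/3
  27a + 9b + 3c + d = -26/3
  125a + 25b + 5c + d = -254/3
  343a + 49b + 7c + d = -818/3
Solving the system yields a = -1, b = 1, c = 3, d = 1/3.
So p(t) = -t^3 + t^2 + 3t + 1/3.
Check: p(3) = -26/3. ✓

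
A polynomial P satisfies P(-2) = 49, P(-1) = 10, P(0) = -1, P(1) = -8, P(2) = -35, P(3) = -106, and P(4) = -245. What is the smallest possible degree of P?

Forward differences of the values at u = -2, -1, 0, 1, 2, 3, 4:
  P  : 49  10  -1  -8  -35  -106  -245
  Δ  : -39  -11  -7  -27  -71  -139
  Δ^2: 28  4  -20  -44  -68
  Δ^3: -24  -24  -24  -24
  Δ^4: 0  0  0
  Δ^5: 0  0
  Δ^6: 0
The third differences are constant (-24) and nonzero, while all higher differences vanish, so the minimal degree is 3.

3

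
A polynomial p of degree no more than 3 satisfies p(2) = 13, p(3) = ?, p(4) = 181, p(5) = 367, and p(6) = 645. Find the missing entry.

69

The 4 known points determine the degree-3 polynomial uniquely.
Write p(n) = an^3 + bn^2 + cn + d. Substituting each data point gives a linear system:
  8a + 4b + 2c + d = 13
  64a + 16b + 4c + d = 181
  125a + 25b + 5c + d = 367
  216a + 36b + 6c + d = 645
Solving the system yields a = 3, b = 1, c = -6, d = -3.
So p(n) = 3n^3 + n^2 - 6n - 3.
Then p(3) = 69.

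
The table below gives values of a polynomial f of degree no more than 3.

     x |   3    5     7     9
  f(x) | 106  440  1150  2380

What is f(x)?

Write f(x) = ax^3 + bx^2 + cx + d. Substituting each data point gives a linear system:
  27a + 9b + 3c + d = 106
  125a + 25b + 5c + d = 440
  343a + 49b + 7c + d = 1150
  729a + 81b + 9c + d = 2380
Solving the system yields a = 3, b = 2, c = 4, d = -5.
So f(x) = 3x³ + 2x² + 4x - 5.
Check: f(7) = 1150. ✓

f(x) = 3x^3 + 2x^2 + 4x - 5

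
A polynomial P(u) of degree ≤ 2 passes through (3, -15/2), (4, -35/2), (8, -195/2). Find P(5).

Using the Lagrange interpolation formula with nodes 3, 4, 8:
  L_0(u) = (u - 4)(u - 8) / 5
  L_1(u) = (u - 3)(u - 8) / -4
  L_2(u) = (u - 3)(u - 4) / 20
Then P(u) = -15/2·L_0(u) - 35/2·L_1(u) - 195/2·L_2(u).
Expanding and collecting terms gives P(u) = -2u^2 + 4u - 3/2.
Evaluating at u = 5: P(5) = -63/2.

-63/2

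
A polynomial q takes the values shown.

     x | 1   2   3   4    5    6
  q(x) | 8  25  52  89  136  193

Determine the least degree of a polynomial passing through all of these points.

Forward differences of the values at x = 1, 2, 3, 4, 5, 6:
  q  : 8  25  52  89  136  193
  Δ  : 17  27  37  47  57
  Δ^2: 10  10  10  10
  Δ^3: 0  0  0
  Δ^4: 0  0
  Δ^5: 0
The second differences are constant (10) and nonzero, while all higher differences vanish, so the minimal degree is 2.

2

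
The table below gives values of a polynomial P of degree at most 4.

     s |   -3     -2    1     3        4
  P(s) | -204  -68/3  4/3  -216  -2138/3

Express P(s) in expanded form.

P(s) = -3s^4 + (1/3)s^3 + 3s^2 - 5s + 6

Write P(s) = as^4 + bs^3 + cs^2 + ds + e. Substituting each data point gives a linear system:
  81a - 27b + 9c - 3d + e = -204
  16a - 8b + 4c - 2d + e = -68/3
  a + b + c + d + e = 4/3
  81a + 27b + 9c + 3d + e = -216
  256a + 64b + 16c + 4d + e = -2138/3
Solving the system yields a = -3, b = 1/3, c = 3, d = -5, e = 6.
So P(s) = -3s⁴ + (1/3)s³ + 3s² - 5s + 6.
Check: P(-3) = -204. ✓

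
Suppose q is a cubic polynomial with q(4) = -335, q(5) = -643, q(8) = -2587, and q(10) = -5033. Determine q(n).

Using the Lagrange interpolation formula with nodes 4, 5, 8, 10:
  L_0(n) = (n - 5)(n - 8)(n - 10) / -24
  L_1(n) = (n - 4)(n - 8)(n - 10) / 15
  L_2(n) = (n - 4)(n - 5)(n - 10) / -24
  L_3(n) = (n - 4)(n - 5)(n - 8) / 60
Then q(n) = -335·L_0(n) - 643·L_1(n) - 2587·L_2(n) - 5033·L_3(n).
Expanding and collecting terms gives q(n) = -5n³ - 3n - 3.
Check: q(10) = -5033. ✓

q(n) = -5n^3 - 3n - 3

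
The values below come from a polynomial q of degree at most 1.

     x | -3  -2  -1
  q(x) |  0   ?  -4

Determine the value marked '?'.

-2

On equispaced nodes a degree-1 polynomial has vanishing second forward difference, so
  q(-3) - 2·q(-2) + q(-1) = 0.
Substituting the known values and solving for q(-2):
  -2·q(-2) = 4
  q(-2) = -2.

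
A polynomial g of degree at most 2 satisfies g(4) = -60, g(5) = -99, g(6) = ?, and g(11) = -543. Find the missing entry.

-148

The 3 known points determine the degree-2 polynomial uniquely.
Write g(s) = as^2 + bs + c. Substituting each data point gives a linear system:
  16a + 4b + c = -60
  25a + 5b + c = -99
  121a + 11b + c = -543
Solving the system yields a = -5, b = 6, c = -4.
So g(s) = -5s^2 + 6s - 4.
Then g(6) = -148.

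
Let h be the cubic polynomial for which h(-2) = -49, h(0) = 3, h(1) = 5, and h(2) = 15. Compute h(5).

273

Write h(x) = ax^3 + bx^2 + cx + d. Substituting each data point gives a linear system:
  -8a + 4b - 2c + d = -49
  d = 3
  a + b + c + d = 5
  8a + 4b + 2c + d = 15
Solving the system yields a = 3, b = -5, c = 4, d = 3.
So h(x) = 3x^3 - 5x^2 + 4x + 3.
Then h(5) = 273.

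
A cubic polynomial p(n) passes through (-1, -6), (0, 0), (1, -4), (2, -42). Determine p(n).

Write p(n) = an^3 + bn^2 + cn + d. Substituting each data point gives a linear system:
  -a + b - c + d = -6
  d = 0
  a + b + c + d = -4
  8a + 4b + 2c + d = -42
Solving the system yields a = -4, b = -5, c = 5, d = 0.
So p(n) = -4n^3 - 5n^2 + 5n.
Check: p(2) = -42. ✓

p(n) = -4n^3 - 5n^2 + 5n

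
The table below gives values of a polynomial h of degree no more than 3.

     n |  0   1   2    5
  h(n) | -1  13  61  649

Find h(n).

h(n) = 4n^3 + 5n^2 + 5n - 1

Write h(n) = an^3 + bn^2 + cn + d. Substituting each data point gives a linear system:
  d = -1
  a + b + c + d = 13
  8a + 4b + 2c + d = 61
  125a + 25b + 5c + d = 649
Solving the system yields a = 4, b = 5, c = 5, d = -1.
So h(n) = 4n^3 + 5n^2 + 5n - 1.
Check: h(5) = 649. ✓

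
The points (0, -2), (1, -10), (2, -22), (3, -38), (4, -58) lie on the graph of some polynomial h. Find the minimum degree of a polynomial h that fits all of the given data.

2

Forward differences of the values at n = 0, 1, 2, 3, 4:
  h  : -2  -10  -22  -38  -58
  Δ  : -8  -12  -16  -20
  Δ^2: -4  -4  -4
  Δ^3: 0  0
  Δ^4: 0
The second differences are constant (-4) and nonzero, while all higher differences vanish, so the minimal degree is 2.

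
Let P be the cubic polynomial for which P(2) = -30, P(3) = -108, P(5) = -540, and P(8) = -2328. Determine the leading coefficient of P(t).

Write P(t) = at^3 + bt^2 + ct + d. Substituting each data point gives a linear system:
  8a + 4b + 2c + d = -30
  27a + 9b + 3c + d = -108
  125a + 25b + 5c + d = -540
  512a + 64b + 8c + d = -2328
Solving the system yields a = -5, b = 4, c = -3, d = 0.
So P(t) = -5t³ + 4t² - 3t.
The leading coefficient is -5.

-5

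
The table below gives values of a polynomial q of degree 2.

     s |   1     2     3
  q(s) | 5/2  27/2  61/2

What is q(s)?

Using the Lagrange interpolation formula with nodes 1, 2, 3:
  L_0(s) = (s - 2)(s - 3) / 2
  L_1(s) = (s - 1)(s - 3) / -1
  L_2(s) = (s - 1)(s - 2) / 2
Then q(s) = 5/2·L_0(s) + 27/2·L_1(s) + 61/2·L_2(s).
Expanding and collecting terms gives q(s) = 3s² + 2s - 5/2.
Check: q(2) = 27/2. ✓

q(s) = 3s^2 + 2s - 5/2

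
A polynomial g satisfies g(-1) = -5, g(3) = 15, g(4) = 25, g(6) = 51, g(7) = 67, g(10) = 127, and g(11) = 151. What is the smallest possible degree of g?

2

Divided differences on the nodes -1, 3, 4, 6, 7, 10, 11:
  order 0: -5  15  25  51  67  127  151
  order 1: 5  10  13  16  20  24
  order 2: 1  1  1  1  1
  order 3: 0  0  0  0
  order 4: 0  0  0
  order 5: 0  0
  order 6: 0
The order-2 divided differences are all 1 (nonzero) and every higher order vanishes, so the data lies on a polynomial of degree exactly 2.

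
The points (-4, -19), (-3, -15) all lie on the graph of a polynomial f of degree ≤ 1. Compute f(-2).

-11

Using the Lagrange interpolation formula with nodes -4, -3:
  L_0(t) = (t + 3) / -1
  L_1(t) = (t + 4) / 1
Then f(t) = -19·L_0(t) - 15·L_1(t).
Expanding and collecting terms gives f(t) = 4t - 3.
Evaluating at t = -2: f(-2) = -11.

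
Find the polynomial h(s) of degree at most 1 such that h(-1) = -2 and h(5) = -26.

Write h(s) = as + b. Substituting each data point gives a linear system:
  -a + b = -2
  5a + b = -26
Solving the system yields a = -4, b = -6.
So h(s) = -4s - 6.
Check: h(-1) = -2. ✓

h(s) = -4s - 6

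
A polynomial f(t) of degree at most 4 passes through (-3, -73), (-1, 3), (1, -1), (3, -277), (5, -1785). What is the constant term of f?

Write f(t) = at^4 + bt^3 + ct^2 + dt + e. Substituting each data point gives a linear system:
  81a - 27b + 9c - 3d + e = -73
  a - b + c - d + e = 3
  a + b + c + d + e = -1
  81a + 27b + 9c + 3d + e = -277
  625a + 125b + 25c + 5d + e = -1785
Solving the system yields a = -2, b = -4, c = -2, d = 2, e = 5.
So f(t) = -2t^4 - 4t^3 - 2t^2 + 2t + 5.
The constant term is 5.

5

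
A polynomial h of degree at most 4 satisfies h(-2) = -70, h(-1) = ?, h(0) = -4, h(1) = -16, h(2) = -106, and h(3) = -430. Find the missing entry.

On equispaced nodes a degree-4 polynomial has vanishing fifth forward difference, so
  - h(-2) + 5·h(-1) - 10·h(0) + 10·h(1) - 5·h(2) + h(3) = 0.
Substituting the known values and solving for h(-1):
  5·h(-1) = -50
  h(-1) = -10.

-10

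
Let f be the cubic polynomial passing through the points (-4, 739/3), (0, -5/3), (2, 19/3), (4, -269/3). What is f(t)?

Write f(t) = at^3 + bt^2 + ct + d. Substituting each data point gives a linear system:
  -64a + 16b - 4c + d = 739/3
  d = -5/3
  8a + 4b + 2c + d = 19/3
  64a + 16b + 4c + d = -269/3
Solving the system yields a = -3, b = 5, c = 6, d = -5/3.
So f(t) = -3t^3 + 5t^2 + 6t - 5/3.
Check: f(4) = -269/3. ✓

f(t) = -3t^3 + 5t^2 + 6t - 5/3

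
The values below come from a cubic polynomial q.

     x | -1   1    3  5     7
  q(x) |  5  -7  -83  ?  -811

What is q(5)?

-319

The 4 known points determine the degree-3 polynomial uniquely.
Write q(x) = ax^3 + bx^2 + cx + d. Substituting each data point gives a linear system:
  -a + b - c + d = 5
  a + b + c + d = -7
  27a + 9b + 3c + d = -83
  343a + 49b + 7c + d = -811
Solving the system yields a = -2, b = -2, c = -4, d = 1.
So q(x) = -2x^3 - 2x^2 - 4x + 1.
Then q(5) = -319.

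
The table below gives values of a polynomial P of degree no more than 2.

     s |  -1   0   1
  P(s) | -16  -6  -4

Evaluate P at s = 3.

Forward differences of the values at s = -1, 0, 1:
  P  : -16  -6  -4
  Δ  : 10  2
  Δ^2: -8
The second differences are constant, confirming degree 2.
Interpolating (Newton forward form) and evaluating at s = 3 gives P(3) = -24.

-24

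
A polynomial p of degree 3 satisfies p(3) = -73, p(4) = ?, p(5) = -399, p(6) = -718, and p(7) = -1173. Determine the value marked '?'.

-192

On equispaced nodes a degree-3 polynomial has vanishing fourth forward difference, so
  p(3) - 4·p(4) + 6·p(5) - 4·p(6) + p(7) = 0.
Substituting the known values and solving for p(4):
  -4·p(4) = 768
  p(4) = -192.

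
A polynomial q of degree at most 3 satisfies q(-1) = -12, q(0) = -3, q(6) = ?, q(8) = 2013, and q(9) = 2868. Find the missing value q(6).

The 4 known points determine the degree-3 polynomial uniquely.
Write q(n) = an^3 + bn^2 + cn + d. Substituting each data point gives a linear system:
  -a + b - c + d = -12
  d = -3
  512a + 64b + 8c + d = 2013
  729a + 81b + 9c + d = 2868
Solving the system yields a = 4, b = -1, c = 4, d = -3.
So q(n) = 4n^3 - n^2 + 4n - 3.
Then q(6) = 849.

849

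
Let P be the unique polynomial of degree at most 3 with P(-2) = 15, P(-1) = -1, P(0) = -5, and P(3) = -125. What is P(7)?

Using the Lagrange interpolation formula with nodes -2, -1, 0, 3:
  L_0(u) = (u + 1)u(u - 3) / -10
  L_1(u) = (u + 2)u(u - 3) / 4
  L_2(u) = (u + 2)(u + 1)(u - 3) / -6
  L_3(u) = (u + 2)(u + 1)u / 60
Then P(u) = 15·L_0(u) - 1·L_1(u) - 5·L_2(u) - 125·L_3(u).
Expanding and collecting terms gives P(u) = -3u^3 - 3u^2 - 4u - 5.
Evaluating at u = 7: P(7) = -1209.

-1209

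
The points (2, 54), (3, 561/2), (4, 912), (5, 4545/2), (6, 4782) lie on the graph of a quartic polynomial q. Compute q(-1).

9/2

Forward differences of the values at s = 2, 3, 4, 5, 6:
  q  : 54  561/2  912  4545/2  4782
  Δ  : 453/2  1263/2  2721/2  5019/2
  Δ^2: 405  729  1149
  Δ^3: 324  420
  Δ^4: 96
The fourth differences are constant, confirming degree 4.
Interpolating (Newton forward form) and evaluating at s = -1 gives q(-1) = 9/2.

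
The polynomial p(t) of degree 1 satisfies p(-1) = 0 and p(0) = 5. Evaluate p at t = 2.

15

Using the Lagrange interpolation formula with nodes -1, 0:
  L_0(t) = t / -1
  L_1(t) = (t + 1) / 1
Then p(t) = 0·L_0(t) + 5·L_1(t).
Expanding and collecting terms gives p(t) = 5t + 5.
Evaluating at t = 2: p(2) = 15.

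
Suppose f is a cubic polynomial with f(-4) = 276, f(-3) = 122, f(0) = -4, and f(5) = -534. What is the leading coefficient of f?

Write f(x) = ax^3 + bx^2 + cx + d. Substituting each data point gives a linear system:
  -64a + 16b - 4c + d = 276
  -27a + 9b - 3c + d = 122
  d = -4
  125a + 25b + 5c + d = -534
Solving the system yields a = -4, b = 0, c = -6, d = -4.
So f(x) = -4x^3 - 6x - 4.
The leading coefficient is -4.

-4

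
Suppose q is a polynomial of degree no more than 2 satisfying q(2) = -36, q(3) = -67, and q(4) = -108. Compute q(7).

Using the Lagrange interpolation formula with nodes 2, 3, 4:
  L_0(n) = (n - 3)(n - 4) / 2
  L_1(n) = (n - 2)(n - 4) / -1
  L_2(n) = (n - 2)(n - 3) / 2
Then q(n) = -36·L_0(n) - 67·L_1(n) - 108·L_2(n).
Expanding and collecting terms gives q(n) = -5n^2 - 6n - 4.
Evaluating at n = 7: q(7) = -291.

-291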